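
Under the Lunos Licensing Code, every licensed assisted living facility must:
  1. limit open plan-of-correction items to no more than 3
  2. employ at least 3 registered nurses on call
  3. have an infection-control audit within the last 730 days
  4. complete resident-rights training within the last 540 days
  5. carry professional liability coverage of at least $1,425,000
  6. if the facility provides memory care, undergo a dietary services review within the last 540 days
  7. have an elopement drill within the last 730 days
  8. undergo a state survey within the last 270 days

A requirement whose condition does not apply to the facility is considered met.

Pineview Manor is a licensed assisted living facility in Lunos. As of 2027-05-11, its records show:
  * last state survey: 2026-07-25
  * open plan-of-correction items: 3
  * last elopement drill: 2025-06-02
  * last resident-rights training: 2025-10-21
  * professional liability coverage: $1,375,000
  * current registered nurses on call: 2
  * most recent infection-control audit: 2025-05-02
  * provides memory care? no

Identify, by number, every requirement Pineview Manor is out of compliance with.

2, 3, 4, 5, 8

1. open plan-of-correction items 3 ≤ 3 → met
2. registered nurses on call 2 < 3 → not met
3. infection-control audit 739 days ago vs limit 730 → not met
4. resident-rights training 567 days ago vs limit 540 → not met
5. professional liability coverage $1,375,000 < $1,425,000 → not met
6. condition 'provides memory care' does not hold → requirement n/a → met
7. elopement drill 708 days ago vs limit 730 → met
8. state survey 290 days ago vs limit 270 → not met
Not met: 2, 3, 4, 5, 8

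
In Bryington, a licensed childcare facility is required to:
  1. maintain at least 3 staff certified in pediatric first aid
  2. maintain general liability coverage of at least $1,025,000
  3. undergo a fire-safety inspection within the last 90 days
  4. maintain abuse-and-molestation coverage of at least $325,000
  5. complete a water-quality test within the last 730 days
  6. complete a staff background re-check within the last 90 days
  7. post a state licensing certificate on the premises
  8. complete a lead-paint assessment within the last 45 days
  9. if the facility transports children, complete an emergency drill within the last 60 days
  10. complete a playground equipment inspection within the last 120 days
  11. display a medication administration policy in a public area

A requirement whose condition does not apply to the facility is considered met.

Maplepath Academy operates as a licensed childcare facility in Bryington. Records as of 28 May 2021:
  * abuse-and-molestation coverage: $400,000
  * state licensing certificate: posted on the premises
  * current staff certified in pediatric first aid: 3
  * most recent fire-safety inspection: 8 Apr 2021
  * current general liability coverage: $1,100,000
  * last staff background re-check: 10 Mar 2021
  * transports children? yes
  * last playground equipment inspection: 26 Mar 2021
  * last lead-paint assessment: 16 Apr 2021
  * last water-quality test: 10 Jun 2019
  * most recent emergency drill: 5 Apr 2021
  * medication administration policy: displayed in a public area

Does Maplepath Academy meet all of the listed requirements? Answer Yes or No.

Yes

1. staff certified in pediatric first aid 3 ≥ 3 → met
2. general liability coverage $1,100,000 ≥ $1,025,000 → met
3. fire-safety inspection 50 days ago vs limit 90 → met
4. abuse-and-molestation coverage $400,000 ≥ $325,000 → met
5. water-quality test 718 days ago vs limit 730 → met
6. staff background re-check 79 days ago vs limit 90 → met
7. state licensing certificate present → met
8. lead-paint assessment 42 days ago vs limit 45 → met
9. condition 'transports children' holds; emergency drill 53 days ago vs limit 60 → met
10. playground equipment inspection 63 days ago vs limit 120 → met
11. medication administration policy present → met
All met.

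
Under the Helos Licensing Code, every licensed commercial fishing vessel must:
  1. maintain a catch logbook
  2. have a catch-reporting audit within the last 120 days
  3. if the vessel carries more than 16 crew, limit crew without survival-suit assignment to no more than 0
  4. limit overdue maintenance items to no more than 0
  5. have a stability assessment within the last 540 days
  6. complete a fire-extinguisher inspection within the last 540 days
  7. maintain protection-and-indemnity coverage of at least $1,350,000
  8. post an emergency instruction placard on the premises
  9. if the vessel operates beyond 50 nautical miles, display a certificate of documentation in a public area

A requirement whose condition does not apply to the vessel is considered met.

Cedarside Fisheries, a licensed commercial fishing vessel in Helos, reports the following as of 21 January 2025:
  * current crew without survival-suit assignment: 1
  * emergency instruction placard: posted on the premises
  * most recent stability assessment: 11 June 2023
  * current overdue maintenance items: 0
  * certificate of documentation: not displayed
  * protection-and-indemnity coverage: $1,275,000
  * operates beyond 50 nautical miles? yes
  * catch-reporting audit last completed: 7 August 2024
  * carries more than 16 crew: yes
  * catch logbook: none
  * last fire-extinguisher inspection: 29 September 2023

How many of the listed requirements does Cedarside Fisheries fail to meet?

1. catch logbook absent → not met
2. catch-reporting audit 167 days ago vs limit 120 → not met
3. condition 'carries more than 16 crew' holds; crew without survival-suit assignment 1 > 0 → not met
4. overdue maintenance items 0 ≤ 0 → met
5. stability assessment 590 days ago vs limit 540 → not met
6. fire-extinguisher inspection 480 days ago vs limit 540 → met
7. protection-and-indemnity coverage $1,275,000 < $1,350,000 → not met
8. emergency instruction placard present → met
9. condition 'operates beyond 50 nautical miles' holds; certificate of documentation absent → not met
Not met: 6 of 9

6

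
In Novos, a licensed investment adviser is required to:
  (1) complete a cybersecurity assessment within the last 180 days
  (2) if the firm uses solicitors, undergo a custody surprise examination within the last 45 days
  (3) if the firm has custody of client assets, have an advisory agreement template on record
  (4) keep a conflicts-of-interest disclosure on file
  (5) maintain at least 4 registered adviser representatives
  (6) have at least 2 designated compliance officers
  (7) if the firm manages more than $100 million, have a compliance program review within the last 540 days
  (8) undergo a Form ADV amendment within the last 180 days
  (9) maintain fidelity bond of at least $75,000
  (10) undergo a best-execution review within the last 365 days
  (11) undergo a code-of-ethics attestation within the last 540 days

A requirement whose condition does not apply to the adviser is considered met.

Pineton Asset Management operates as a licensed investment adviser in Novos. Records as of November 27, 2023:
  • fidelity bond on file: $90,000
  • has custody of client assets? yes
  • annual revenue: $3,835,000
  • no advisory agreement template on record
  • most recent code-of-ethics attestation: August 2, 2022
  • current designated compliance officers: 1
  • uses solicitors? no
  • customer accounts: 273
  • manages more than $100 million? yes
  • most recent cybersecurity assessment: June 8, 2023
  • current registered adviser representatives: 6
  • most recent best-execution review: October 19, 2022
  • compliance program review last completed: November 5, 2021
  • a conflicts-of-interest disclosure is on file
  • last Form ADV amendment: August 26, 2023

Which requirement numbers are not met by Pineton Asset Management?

1. cybersecurity assessment 172 days ago vs limit 180 → met
2. condition 'uses solicitors' does not hold → requirement n/a → met
3. condition 'has custody of client assets' holds; advisory agreement template absent → not met
4. conflicts-of-interest disclosure present → met
5. registered adviser representatives 6 ≥ 4 → met
6. designated compliance officers 1 < 2 → not met
7. condition 'manages more than $100 million' holds; compliance program review 752 days ago vs limit 540 → not met
8. Form ADV amendment 93 days ago vs limit 180 → met
9. fidelity bond $90,000 ≥ $75,000 → met
10. best-execution review 404 days ago vs limit 365 → not met
11. code-of-ethics attestation 482 days ago vs limit 540 → met
Not met: 3, 6, 7, 10

3, 6, 7, 10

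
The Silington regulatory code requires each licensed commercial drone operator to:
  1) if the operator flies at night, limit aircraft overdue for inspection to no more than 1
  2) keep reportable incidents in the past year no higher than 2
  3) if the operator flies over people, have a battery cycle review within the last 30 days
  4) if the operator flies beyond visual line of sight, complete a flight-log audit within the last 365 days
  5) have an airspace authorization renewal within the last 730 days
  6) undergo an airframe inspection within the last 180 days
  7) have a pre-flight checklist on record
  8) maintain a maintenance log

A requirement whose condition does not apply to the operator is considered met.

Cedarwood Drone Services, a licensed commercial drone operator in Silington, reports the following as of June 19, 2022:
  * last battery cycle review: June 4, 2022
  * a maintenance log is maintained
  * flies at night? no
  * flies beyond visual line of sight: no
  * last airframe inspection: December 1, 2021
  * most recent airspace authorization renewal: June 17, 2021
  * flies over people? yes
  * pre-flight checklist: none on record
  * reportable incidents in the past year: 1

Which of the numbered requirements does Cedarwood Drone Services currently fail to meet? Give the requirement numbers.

1. condition 'flies at night' does not hold → requirement n/a → met
2. reportable incidents in the past year 1 ≤ 2 → met
3. condition 'flies over people' holds; battery cycle review 15 days ago vs limit 30 → met
4. condition 'flies beyond visual line of sight' does not hold → requirement n/a → met
5. airspace authorization renewal 367 days ago vs limit 730 → met
6. airframe inspection 200 days ago vs limit 180 → not met
7. pre-flight checklist absent → not met
8. maintenance log present → met
Not met: 6, 7

6, 7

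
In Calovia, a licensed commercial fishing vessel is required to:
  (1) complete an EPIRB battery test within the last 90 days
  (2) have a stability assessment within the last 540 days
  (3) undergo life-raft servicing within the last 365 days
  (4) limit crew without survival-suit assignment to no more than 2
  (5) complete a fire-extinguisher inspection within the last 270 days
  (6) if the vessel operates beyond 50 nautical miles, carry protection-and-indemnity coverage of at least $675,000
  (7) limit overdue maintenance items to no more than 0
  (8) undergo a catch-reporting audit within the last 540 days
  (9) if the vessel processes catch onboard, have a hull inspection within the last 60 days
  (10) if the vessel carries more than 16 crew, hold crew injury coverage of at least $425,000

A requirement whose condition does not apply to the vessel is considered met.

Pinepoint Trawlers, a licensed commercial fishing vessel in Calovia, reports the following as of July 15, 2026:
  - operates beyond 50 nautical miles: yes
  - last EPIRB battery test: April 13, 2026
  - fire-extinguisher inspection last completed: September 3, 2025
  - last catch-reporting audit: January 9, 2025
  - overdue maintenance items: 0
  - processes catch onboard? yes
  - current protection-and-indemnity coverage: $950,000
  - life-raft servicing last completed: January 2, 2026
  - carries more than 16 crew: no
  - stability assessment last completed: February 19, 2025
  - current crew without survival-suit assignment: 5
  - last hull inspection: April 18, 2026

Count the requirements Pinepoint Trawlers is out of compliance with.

5

1. EPIRB battery test 93 days ago vs limit 90 → not met
2. stability assessment 511 days ago vs limit 540 → met
3. life-raft servicing 194 days ago vs limit 365 → met
4. crew without survival-suit assignment 5 > 2 → not met
5. fire-extinguisher inspection 315 days ago vs limit 270 → not met
6. condition 'operates beyond 50 nautical miles' holds; protection-and-indemnity coverage $950,000 ≥ $675,000 → met
7. overdue maintenance items 0 ≤ 0 → met
8. catch-reporting audit 552 days ago vs limit 540 → not met
9. condition 'processes catch onboard' holds; hull inspection 88 days ago vs limit 60 → not met
10. condition 'carries more than 16 crew' does not hold → requirement n/a → met
Not met: 5 of 10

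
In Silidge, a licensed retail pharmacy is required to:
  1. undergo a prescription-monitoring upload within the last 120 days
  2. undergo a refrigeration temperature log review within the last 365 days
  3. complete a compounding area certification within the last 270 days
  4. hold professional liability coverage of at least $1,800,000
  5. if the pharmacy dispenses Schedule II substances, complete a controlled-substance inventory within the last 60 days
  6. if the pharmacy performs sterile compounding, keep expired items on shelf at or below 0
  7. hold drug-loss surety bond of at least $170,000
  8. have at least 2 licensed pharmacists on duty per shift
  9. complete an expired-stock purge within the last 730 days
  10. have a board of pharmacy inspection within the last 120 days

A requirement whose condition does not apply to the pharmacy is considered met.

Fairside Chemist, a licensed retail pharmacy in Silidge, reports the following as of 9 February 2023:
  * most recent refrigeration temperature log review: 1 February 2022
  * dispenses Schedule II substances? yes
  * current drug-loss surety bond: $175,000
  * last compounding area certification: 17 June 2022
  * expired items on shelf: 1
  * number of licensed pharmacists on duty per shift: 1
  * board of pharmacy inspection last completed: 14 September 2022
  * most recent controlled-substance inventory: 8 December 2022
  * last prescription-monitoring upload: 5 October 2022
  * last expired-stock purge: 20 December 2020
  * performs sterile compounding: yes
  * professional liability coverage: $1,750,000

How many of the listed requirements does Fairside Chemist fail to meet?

8

1. prescription-monitoring upload 127 days ago vs limit 120 → not met
2. refrigeration temperature log review 373 days ago vs limit 365 → not met
3. compounding area certification 237 days ago vs limit 270 → met
4. professional liability coverage $1,750,000 < $1,800,000 → not met
5. condition 'dispenses Schedule II substances' holds; controlled-substance inventory 63 days ago vs limit 60 → not met
6. condition 'performs sterile compounding' holds; expired items on shelf 1 > 0 → not met
7. drug-loss surety bond $175,000 ≥ $170,000 → met
8. licensed pharmacists on duty per shift 1 < 2 → not met
9. expired-stock purge 781 days ago vs limit 730 → not met
10. board of pharmacy inspection 148 days ago vs limit 120 → not met
Not met: 8 of 10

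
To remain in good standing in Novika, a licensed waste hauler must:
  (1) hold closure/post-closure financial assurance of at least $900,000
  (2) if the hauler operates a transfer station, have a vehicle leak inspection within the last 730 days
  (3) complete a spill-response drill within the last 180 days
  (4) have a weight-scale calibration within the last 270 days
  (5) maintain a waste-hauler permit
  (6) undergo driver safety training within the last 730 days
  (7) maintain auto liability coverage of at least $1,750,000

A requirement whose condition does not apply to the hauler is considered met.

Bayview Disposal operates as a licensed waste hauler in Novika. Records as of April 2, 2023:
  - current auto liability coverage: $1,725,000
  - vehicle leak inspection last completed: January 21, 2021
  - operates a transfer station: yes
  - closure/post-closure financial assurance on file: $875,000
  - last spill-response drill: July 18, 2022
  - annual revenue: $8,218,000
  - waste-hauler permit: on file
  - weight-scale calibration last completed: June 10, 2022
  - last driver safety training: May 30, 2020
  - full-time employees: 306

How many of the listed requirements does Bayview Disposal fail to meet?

1. closure/post-closure financial assurance $875,000 < $900,000 → not met
2. condition 'operates a transfer station' holds; vehicle leak inspection 801 days ago vs limit 730 → not met
3. spill-response drill 258 days ago vs limit 180 → not met
4. weight-scale calibration 296 days ago vs limit 270 → not met
5. waste-hauler permit present → met
6. driver safety training 1037 days ago vs limit 730 → not met
7. auto liability coverage $1,725,000 < $1,750,000 → not met
Not met: 6 of 7

6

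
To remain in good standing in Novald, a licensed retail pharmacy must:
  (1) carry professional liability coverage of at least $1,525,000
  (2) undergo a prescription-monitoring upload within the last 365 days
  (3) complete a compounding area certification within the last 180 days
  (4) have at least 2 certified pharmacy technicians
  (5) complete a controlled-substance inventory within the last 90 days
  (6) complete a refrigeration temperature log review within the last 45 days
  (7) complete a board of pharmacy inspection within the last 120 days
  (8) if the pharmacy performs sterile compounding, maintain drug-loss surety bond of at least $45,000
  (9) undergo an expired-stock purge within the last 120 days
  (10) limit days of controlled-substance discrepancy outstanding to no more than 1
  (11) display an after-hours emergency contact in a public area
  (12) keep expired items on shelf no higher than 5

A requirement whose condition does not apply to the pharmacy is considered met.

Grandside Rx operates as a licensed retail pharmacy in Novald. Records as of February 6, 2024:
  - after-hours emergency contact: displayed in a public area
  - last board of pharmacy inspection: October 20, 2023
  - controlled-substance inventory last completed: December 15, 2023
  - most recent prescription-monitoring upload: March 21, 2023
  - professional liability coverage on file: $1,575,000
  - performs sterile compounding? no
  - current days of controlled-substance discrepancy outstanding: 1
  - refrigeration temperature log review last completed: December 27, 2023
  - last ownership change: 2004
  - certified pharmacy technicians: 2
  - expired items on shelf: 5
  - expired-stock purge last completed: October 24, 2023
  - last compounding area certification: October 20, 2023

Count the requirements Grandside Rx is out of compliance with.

1. professional liability coverage $1,575,000 ≥ $1,525,000 → met
2. prescription-monitoring upload 322 days ago vs limit 365 → met
3. compounding area certification 109 days ago vs limit 180 → met
4. certified pharmacy technicians 2 ≥ 2 → met
5. controlled-substance inventory 53 days ago vs limit 90 → met
6. refrigeration temperature log review 41 days ago vs limit 45 → met
7. board of pharmacy inspection 109 days ago vs limit 120 → met
8. condition 'performs sterile compounding' does not hold → requirement n/a → met
9. expired-stock purge 105 days ago vs limit 120 → met
10. days of controlled-substance discrepancy outstanding 1 ≤ 1 → met
11. after-hours emergency contact present → met
12. expired items on shelf 5 ≤ 5 → met
Not met: 0 of 12

0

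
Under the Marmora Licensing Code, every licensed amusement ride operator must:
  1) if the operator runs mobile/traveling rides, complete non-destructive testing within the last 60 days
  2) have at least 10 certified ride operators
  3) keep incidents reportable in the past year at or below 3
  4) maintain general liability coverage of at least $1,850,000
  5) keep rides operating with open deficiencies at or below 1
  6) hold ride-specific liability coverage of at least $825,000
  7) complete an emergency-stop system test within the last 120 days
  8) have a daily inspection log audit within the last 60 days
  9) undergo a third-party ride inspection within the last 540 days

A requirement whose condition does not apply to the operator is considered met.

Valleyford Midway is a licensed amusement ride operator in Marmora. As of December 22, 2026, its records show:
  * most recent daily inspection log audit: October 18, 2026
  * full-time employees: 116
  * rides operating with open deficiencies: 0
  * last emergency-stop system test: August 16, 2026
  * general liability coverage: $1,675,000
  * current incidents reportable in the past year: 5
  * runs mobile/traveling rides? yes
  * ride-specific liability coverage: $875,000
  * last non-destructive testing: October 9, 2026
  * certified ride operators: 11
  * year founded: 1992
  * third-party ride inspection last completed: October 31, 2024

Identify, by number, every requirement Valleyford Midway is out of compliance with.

1. condition 'runs mobile/traveling rides' holds; non-destructive testing 74 days ago vs limit 60 → not met
2. certified ride operators 11 ≥ 10 → met
3. incidents reportable in the past year 5 > 3 → not met
4. general liability coverage $1,675,000 < $1,850,000 → not met
5. rides operating with open deficiencies 0 ≤ 1 → met
6. ride-specific liability coverage $875,000 ≥ $825,000 → met
7. emergency-stop system test 128 days ago vs limit 120 → not met
8. daily inspection log audit 65 days ago vs limit 60 → not met
9. third-party ride inspection 782 days ago vs limit 540 → not met
Not met: 1, 3, 4, 7, 8, 9

1, 3, 4, 7, 8, 9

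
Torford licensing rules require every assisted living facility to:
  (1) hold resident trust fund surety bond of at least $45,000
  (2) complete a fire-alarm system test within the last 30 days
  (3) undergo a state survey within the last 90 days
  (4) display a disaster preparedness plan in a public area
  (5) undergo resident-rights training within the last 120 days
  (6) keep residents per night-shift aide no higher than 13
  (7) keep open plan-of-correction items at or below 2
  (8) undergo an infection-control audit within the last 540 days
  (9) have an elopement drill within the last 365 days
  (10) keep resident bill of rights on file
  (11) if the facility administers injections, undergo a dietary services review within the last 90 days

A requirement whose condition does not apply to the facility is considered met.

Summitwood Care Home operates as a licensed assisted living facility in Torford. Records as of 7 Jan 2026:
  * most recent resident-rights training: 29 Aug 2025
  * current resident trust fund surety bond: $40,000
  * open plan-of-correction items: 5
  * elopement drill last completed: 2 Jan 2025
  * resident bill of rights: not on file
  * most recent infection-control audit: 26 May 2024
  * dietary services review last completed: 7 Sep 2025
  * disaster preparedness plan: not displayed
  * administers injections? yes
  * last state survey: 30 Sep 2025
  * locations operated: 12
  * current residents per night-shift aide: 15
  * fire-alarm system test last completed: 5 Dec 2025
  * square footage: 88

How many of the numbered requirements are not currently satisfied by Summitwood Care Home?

1. resident trust fund surety bond $40,000 < $45,000 → not met
2. fire-alarm system test 33 days ago vs limit 30 → not met
3. state survey 99 days ago vs limit 90 → not met
4. disaster preparedness plan absent → not met
5. resident-rights training 131 days ago vs limit 120 → not met
6. residents per night-shift aide 15 > 13 → not met
7. open plan-of-correction items 5 > 2 → not met
8. infection-control audit 591 days ago vs limit 540 → not met
9. elopement drill 370 days ago vs limit 365 → not met
10. resident bill of rights absent → not met
11. condition 'administers injections' holds; dietary services review 122 days ago vs limit 90 → not met
Not met: 11 of 11

11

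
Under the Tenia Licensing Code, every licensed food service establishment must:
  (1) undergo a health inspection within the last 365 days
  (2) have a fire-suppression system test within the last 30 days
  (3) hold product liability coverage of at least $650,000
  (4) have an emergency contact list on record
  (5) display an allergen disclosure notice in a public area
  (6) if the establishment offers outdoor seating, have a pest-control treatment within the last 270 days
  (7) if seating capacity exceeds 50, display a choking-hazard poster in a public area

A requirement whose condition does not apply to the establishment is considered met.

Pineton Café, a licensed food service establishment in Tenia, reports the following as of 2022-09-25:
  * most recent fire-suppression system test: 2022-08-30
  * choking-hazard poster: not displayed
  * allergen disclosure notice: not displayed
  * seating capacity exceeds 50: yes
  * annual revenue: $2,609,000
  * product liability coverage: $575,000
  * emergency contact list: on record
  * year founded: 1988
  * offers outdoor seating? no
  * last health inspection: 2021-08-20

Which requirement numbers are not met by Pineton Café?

1. health inspection 401 days ago vs limit 365 → not met
2. fire-suppression system test 26 days ago vs limit 30 → met
3. product liability coverage $575,000 < $650,000 → not met
4. emergency contact list present → met
5. allergen disclosure notice absent → not met
6. condition 'offers outdoor seating' does not hold → requirement n/a → met
7. condition 'seating capacity exceeds 50' holds; choking-hazard poster absent → not met
Not met: 1, 3, 5, 7

1, 3, 5, 7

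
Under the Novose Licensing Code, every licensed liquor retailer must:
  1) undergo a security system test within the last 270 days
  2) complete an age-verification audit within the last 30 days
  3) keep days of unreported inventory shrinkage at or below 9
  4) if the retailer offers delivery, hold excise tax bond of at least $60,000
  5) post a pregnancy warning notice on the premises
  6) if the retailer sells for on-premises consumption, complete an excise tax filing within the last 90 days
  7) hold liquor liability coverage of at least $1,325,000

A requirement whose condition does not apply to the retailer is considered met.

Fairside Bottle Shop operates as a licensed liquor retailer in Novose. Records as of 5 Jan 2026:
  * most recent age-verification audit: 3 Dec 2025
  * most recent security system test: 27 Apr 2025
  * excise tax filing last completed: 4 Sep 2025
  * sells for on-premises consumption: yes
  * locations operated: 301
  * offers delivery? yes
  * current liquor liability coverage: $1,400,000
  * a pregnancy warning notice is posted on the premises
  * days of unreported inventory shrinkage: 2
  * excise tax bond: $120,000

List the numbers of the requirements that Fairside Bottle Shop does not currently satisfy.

1. security system test 253 days ago vs limit 270 → met
2. age-verification audit 33 days ago vs limit 30 → not met
3. days of unreported inventory shrinkage 2 ≤ 9 → met
4. condition 'offers delivery' holds; excise tax bond $120,000 ≥ $60,000 → met
5. pregnancy warning notice present → met
6. condition 'sells for on-premises consumption' holds; excise tax filing 123 days ago vs limit 90 → not met
7. liquor liability coverage $1,400,000 ≥ $1,325,000 → met
Not met: 2, 6

2, 6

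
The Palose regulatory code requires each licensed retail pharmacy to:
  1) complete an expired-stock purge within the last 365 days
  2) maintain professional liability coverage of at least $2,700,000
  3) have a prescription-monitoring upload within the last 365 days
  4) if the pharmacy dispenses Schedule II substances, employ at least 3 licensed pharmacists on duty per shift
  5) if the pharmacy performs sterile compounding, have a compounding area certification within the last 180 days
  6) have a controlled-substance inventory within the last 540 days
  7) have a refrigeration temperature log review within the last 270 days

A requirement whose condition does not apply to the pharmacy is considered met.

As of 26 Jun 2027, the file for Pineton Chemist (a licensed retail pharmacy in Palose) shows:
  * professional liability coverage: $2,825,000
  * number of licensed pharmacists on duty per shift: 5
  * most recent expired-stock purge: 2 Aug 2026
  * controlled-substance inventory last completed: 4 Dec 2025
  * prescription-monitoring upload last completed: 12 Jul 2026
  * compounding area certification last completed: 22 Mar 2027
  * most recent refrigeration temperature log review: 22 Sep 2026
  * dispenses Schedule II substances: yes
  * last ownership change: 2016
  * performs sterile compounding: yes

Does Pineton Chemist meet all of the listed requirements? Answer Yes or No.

1. expired-stock purge 328 days ago vs limit 365 → met
2. professional liability coverage $2,825,000 ≥ $2,700,000 → met
3. prescription-monitoring upload 349 days ago vs limit 365 → met
4. condition 'dispenses Schedule II substances' holds; licensed pharmacists on duty per shift 5 ≥ 3 → met
5. condition 'performs sterile compounding' holds; compounding area certification 96 days ago vs limit 180 → met
6. controlled-substance inventory 569 days ago vs limit 540 → not met
7. refrigeration temperature log review 277 days ago vs limit 270 → not met
Not met: 6, 7

No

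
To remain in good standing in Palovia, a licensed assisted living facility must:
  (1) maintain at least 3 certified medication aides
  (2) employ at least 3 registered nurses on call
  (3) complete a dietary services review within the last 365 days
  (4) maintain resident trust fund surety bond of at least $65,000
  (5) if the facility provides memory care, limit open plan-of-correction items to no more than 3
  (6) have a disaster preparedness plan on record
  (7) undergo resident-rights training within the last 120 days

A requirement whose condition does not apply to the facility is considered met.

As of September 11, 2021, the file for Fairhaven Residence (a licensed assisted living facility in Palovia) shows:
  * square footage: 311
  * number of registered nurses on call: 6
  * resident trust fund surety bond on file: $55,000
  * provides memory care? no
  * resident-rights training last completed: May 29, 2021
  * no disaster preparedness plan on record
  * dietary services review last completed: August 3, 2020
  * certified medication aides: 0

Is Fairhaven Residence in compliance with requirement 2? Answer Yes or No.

2. registered nurses on call 6 ≥ 3 → met

Yes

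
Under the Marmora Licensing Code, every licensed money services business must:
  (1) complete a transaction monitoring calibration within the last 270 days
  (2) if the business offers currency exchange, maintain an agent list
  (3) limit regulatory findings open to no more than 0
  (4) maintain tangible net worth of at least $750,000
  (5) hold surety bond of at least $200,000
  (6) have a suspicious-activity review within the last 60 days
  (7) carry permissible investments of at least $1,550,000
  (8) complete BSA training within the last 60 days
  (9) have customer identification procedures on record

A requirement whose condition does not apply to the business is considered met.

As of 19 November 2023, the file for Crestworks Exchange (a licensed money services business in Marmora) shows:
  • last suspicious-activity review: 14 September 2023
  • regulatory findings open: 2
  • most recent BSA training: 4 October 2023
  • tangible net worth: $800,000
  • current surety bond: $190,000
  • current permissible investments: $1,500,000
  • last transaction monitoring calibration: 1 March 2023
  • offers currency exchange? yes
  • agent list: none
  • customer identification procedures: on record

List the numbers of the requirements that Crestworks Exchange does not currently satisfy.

2, 3, 5, 6, 7

1. transaction monitoring calibration 263 days ago vs limit 270 → met
2. condition 'offers currency exchange' holds; agent list absent → not met
3. regulatory findings open 2 > 0 → not met
4. tangible net worth $800,000 ≥ $750,000 → met
5. surety bond $190,000 < $200,000 → not met
6. suspicious-activity review 66 days ago vs limit 60 → not met
7. permissible investments $1,500,000 < $1,550,000 → not met
8. BSA training 46 days ago vs limit 60 → met
9. customer identification procedures present → met
Not met: 2, 3, 5, 6, 7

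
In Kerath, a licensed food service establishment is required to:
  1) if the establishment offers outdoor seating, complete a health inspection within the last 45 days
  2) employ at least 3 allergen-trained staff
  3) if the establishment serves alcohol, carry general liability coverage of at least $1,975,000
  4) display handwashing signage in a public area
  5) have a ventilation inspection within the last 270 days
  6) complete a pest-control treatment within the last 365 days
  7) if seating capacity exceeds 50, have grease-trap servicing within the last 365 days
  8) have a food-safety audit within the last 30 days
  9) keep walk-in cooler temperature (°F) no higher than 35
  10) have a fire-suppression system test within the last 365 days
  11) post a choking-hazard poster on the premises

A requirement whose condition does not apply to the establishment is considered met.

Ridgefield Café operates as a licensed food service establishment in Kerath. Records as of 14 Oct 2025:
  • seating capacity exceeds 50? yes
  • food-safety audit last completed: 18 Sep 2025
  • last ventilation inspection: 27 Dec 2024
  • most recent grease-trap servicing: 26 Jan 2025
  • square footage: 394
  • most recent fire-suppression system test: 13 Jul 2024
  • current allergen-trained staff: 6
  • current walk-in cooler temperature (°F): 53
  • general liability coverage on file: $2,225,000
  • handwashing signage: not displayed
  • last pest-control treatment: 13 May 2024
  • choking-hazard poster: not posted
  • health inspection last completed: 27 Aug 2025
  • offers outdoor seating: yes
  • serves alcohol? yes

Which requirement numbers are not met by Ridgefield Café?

1. condition 'offers outdoor seating' holds; health inspection 48 days ago vs limit 45 → not met
2. allergen-trained staff 6 ≥ 3 → met
3. condition 'serves alcohol' holds; general liability coverage $2,225,000 ≥ $1,975,000 → met
4. handwashing signage absent → not met
5. ventilation inspection 291 days ago vs limit 270 → not met
6. pest-control treatment 519 days ago vs limit 365 → not met
7. condition 'seating capacity exceeds 50' holds; grease-trap servicing 261 days ago vs limit 365 → met
8. food-safety audit 26 days ago vs limit 30 → met
9. walk-in cooler temperature (°F) 53 > 35 → not met
10. fire-suppression system test 458 days ago vs limit 365 → not met
11. choking-hazard poster absent → not met
Not met: 1, 4, 5, 6, 9, 10, 11

1, 4, 5, 6, 9, 10, 11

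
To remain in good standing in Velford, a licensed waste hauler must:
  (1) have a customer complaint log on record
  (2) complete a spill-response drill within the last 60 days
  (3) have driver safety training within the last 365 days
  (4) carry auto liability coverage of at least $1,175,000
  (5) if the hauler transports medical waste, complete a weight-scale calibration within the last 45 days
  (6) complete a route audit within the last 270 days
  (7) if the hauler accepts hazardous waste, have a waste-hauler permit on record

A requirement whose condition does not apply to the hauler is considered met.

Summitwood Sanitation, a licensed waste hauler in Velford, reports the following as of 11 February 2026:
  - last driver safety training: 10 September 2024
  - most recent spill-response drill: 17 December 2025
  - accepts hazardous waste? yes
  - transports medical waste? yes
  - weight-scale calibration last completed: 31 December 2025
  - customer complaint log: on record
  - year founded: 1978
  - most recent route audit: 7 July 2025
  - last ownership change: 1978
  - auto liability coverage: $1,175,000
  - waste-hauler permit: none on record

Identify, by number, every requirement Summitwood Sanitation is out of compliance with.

3, 7

1. customer complaint log present → met
2. spill-response drill 56 days ago vs limit 60 → met
3. driver safety training 519 days ago vs limit 365 → not met
4. auto liability coverage $1,175,000 ≥ $1,175,000 → met
5. condition 'transports medical waste' holds; weight-scale calibration 42 days ago vs limit 45 → met
6. route audit 219 days ago vs limit 270 → met
7. condition 'accepts hazardous waste' holds; waste-hauler permit absent → not met
Not met: 3, 7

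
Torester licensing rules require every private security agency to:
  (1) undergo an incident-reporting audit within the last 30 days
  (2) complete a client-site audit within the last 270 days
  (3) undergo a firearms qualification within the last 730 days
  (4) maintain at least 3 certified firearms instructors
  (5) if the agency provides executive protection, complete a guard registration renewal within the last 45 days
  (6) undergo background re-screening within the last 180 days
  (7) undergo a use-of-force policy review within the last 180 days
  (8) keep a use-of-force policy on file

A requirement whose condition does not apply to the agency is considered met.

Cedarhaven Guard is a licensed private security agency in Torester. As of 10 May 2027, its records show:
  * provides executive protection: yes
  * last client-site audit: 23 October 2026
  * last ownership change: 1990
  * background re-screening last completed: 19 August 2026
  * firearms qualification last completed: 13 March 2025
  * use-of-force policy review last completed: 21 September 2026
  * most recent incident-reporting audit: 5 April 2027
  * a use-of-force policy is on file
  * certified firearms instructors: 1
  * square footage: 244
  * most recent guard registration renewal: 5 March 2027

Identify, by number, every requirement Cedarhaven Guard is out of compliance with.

1. incident-reporting audit 35 days ago vs limit 30 → not met
2. client-site audit 199 days ago vs limit 270 → met
3. firearms qualification 788 days ago vs limit 730 → not met
4. certified firearms instructors 1 < 3 → not met
5. condition 'provides executive protection' holds; guard registration renewal 66 days ago vs limit 45 → not met
6. background re-screening 264 days ago vs limit 180 → not met
7. use-of-force policy review 231 days ago vs limit 180 → not met
8. use-of-force policy present → met
Not met: 1, 3, 4, 5, 6, 7

1, 3, 4, 5, 6, 7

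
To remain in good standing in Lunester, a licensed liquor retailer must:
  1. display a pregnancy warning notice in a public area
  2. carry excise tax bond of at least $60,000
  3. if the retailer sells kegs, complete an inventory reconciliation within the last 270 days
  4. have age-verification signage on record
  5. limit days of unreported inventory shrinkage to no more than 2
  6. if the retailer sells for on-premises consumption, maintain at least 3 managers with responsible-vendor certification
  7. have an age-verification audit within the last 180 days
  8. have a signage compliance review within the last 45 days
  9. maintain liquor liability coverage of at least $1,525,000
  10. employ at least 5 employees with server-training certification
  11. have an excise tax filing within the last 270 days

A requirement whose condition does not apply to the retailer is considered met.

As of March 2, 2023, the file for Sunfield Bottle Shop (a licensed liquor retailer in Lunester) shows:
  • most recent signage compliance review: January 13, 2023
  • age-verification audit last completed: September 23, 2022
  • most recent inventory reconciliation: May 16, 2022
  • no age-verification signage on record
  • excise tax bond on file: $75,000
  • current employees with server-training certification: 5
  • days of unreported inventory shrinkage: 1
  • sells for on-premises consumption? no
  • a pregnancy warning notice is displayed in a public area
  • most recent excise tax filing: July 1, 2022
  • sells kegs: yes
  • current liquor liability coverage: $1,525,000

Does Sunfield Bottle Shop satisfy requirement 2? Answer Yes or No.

2. excise tax bond $75,000 ≥ $60,000 → met

Yes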